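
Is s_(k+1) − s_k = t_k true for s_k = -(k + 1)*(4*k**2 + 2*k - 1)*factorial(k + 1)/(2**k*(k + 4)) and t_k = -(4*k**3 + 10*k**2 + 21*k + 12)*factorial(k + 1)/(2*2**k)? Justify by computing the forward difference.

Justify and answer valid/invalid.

s_(k+1) = -(k + 2)*(4*k**2 + 10*k + 5)*factorial(k + 2)/(2*2**k*(k + 5))
s_(k+1) − s_k = -(4*k**5 + 34*k**4 + 113*k**3 + 242*k**2 + 252*k + 90)*factorial(k + 1)/(2*2**k*(k + 4)*(k + 5))
(s_(k+1) − s_k) − t_k = 3*(4*k**4 + 26*k**3 + 53*k**2 + 92*k + 50)*factorial(k + 1)/(2*2**k*(k + 4)*(k + 5))

Invalid: residual 3*(4*k**4 + 26*k**3 + 53*k**2 + 92*k + 50)*factorial(k + 1)/(2*2**k*(k + 4)*(k + 5)) ≠ 0.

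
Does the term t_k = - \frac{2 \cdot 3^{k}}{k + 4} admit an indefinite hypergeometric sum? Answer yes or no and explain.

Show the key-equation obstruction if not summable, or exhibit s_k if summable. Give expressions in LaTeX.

t_(k+1)/t_k = 3*(k + 4)/(k + 5).
Gosper form: A/B · C(k+1)/C(k) with A=3*k + 12, B=k + 5, C=1.
Key eq: (3*k + 12)·f(k+1) = (k + 4)·f(k) + (1).
deg f ≤ -1 (via 1,1,0).
Negative degree bound (-1): no f exists, t_k not Gosper-summable.

No — negative degree bound, so no certificate f.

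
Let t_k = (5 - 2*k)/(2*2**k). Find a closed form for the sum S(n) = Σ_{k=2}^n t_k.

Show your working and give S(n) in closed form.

r(k) = (2*k - 3)/(2*(2*k - 5)) after simplifying.
Gosper form: A/B · C(k+1)/C(k) with A=1/2, B=1, C=k - 5/2.
Solve (1/2)·f(k+1) − (1)·f(k) = k - 5/2.
Degrees (0,0,1) ⇒ d ≤ 1.
Match coefficients ⇒ f(k) = 3 - 2*k.
Then R = B(k−1)f/C = -2*(2*k - 3)/(2*k - 5), so s_k = R(k)·t_k = (2*k - 3)/2**k.
Δs = (5 - 2*k)/(2*2**k), as required.
Evaluate: s_(n+1) = 2**(-n - 1)*(2*n - 1); subtract s_(2) = 1/4 ⇒ S(n) = 2**(-n - 2)*(-2**n + 4*n - 2).

S(n) = 2**(-n - 2)*(-2**n + 4*n - 2)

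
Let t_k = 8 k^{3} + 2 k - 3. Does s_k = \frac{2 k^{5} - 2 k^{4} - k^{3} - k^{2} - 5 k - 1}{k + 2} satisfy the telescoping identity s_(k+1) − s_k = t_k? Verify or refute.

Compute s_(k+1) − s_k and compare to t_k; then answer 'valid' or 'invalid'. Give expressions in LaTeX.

s_(k+1) = (2*k**5 + 8*k**4 + 11*k**3 + 4*k**2 - 8*k - 8)/(k + 3)
s_(k+1) − s_k = (8*k**5 + 34*k**4 + 30*k**3 + 8*k**2 - 8*k - 13)/(k**2 + 5*k + 6)
(s_(k+1) − s_k) − t_k = (-6*k**4 - 20*k**3 + k**2 - 5*k + 5)/(k**2 + 5*k + 6)

Invalid: residual \frac{- 6 k^{4} - 20 k^{3} + k^{2} - 5 k + 5}{k^{2} + 5 k + 6} ≠ 0.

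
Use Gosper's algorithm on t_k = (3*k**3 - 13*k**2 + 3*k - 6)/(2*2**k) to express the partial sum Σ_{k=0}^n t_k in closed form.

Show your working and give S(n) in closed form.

Ratio r(k) = (3*k**3 - 4*k**2 - 14*k - 13)/(2*(3*k**3 - 13*k**2 + 3*k - 6)).
Factor: A=1/2; B=1; C=k**3 - 13*k**2/3 + k - 2.
f must satisfy (1/2)·f(k+1) − (1)·f(k) = k**3 - 13*k**2/3 + k - 2.
Degrees (0,0,3) ⇒ d ≤ 3.
Coefficient equations give f(k) = -2*(k - 1)*(3*k**2 - k + 3)/3.
R(k) = B(k−1)·f(k)/C(k) = -2*(k - 1)*(3*k**2 - k + 3)/(3*k**3 - 13*k**2 + 3*k - 6); s_k = R·t_k = (-3*k**3 + 4*k**2 - 4*k + 3)/2**k.
Verify: (3*k**3 - 13*k**2 + 3*k - 6)/(2*2**k) matches t_k.
Σ_(k=0)^n t_k = s_(n+1) − s_(0) = (2**(-n - 1)*n*(-3*n**2 - 5*n - 5)) − (3), i.e. (-6*2**n - 3*n**3 - 5*n**2 - 5*n)/(2*2**n).

S(n) = (-6*2**n - 3*n**3 - 5*n**2 - 5*n)/(2*2**n)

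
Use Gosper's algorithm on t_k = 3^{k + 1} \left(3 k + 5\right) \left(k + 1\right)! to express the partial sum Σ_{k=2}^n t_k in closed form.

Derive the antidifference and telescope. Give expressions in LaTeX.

Step 1: r(k) = 3*(k + 2)*(3*k + 8)/(3*k + 5).
Normal form (A,B,C) = (3*k + 6, 1, k + 5/3).
Solve (3*k + 6)·f(k+1) − (1)·f(k) = k + 5/3.
Degrees (1,0,1) ⇒ d ≤ 0.
Match coefficients ⇒ f(k) = 1/3.
Get s_k = R·t_k = 3**(k + 1)*factorial(k + 1) with R(k) = B(k−1)f(k)/C(k) = 1/(3*k + 5).
s_(k+1) − s_k = 3**(k + 1)*(3*k + 5)*factorial(k + 1) = t_k.
Evaluate: s_(n+1) = 3**(n + 2)*factorial(n + 2); subtract s_(2) = 162 ⇒ S(n) = 9*3**n*factorial(n + 2) - 162.

S(n) = 9 \cdot 3^{n} \left(n + 2\right)! - 162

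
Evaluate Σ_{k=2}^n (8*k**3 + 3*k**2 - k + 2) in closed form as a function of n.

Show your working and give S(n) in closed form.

Step 1: r(k) = (8*k**3 + 27*k**2 + 29*k + 12)/(8*k**3 + 3*k**2 - k + 2).
Factor: A=1; B=1; C=k**3 + 3*k**2/8 - k/8 + 1/4.
Solve (1)·f(k+1) − (1)·f(k) = k**3 + 3*k**2/8 - k/8 + 1/4.
Bound: deg f ≤ 4.
Match coefficients ⇒ f(k) = k*(2*k**3 - 3*k**2 + 3)/8.
Certificate R = B(k−1)f/C = k*(2*k**3 - 3*k**2 + 3)/(8*k**3 + 3*k**2 - k + 2) gives s_k = k*(2*k**3 - 3*k**2 + 3).
Δs = 8*k**3 + 3*k**2 - k + 2, as required.
Σ_(k=2)^n t_k = s_(n+1) − s_(2) = (2*n**4 + 5*n**3 + 3*n**2 + 2*n + 2) − (14), i.e. 2*n**4 + 5*n**3 + 3*n**2 + 2*n - 12.

S(n) = 2*n**4 + 5*n**3 + 3*n**2 + 2*n - 12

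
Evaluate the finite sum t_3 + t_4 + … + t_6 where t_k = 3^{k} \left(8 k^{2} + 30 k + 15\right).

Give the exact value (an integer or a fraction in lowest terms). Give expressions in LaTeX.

Step 1: r(k) = 3*(8*k**2 + 46*k + 53)/(8*k**2 + 30*k + 15).
A = 3, B = 1, C = k**2 + 15*k/4 + 15/8.
Need (3)·f(k+1) − (1)·f(k) = k**2 + 15*k/4 + 15/8.
d = 2 from the (0,0,2) case.
Coefficient equations give f(k) = (4*k**2 + 3*k - 3)/8.
Get s_k = R·t_k = 3**k*(4*k**2 + 3*k - 3) with R(k) = B(k−1)f(k)/C(k) = (4*k**2 + 3*k - 3)/(8*k**2 + 30*k + 15).
Check: Δs_k = 3**k*(8*k**2 + 30*k + 15). ✓
Telescoping: Σ = s_(7) − s_(3) = 468018 − (1134) = 466884.

Σ = 466884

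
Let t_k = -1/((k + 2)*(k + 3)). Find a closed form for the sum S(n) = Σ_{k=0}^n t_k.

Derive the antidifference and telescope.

Compute t_(k+1)/t_k: get (k + 2)/(k + 4).
Gosper form: A/B · C(k+1)/C(k) with A=k + 2, B=k + 4, C=1.
Need (k + 2)·f(k+1) − (k + 3)·f(k) = 1.
Degrees (1,1,0) ⇒ d ≤ 1.
Coefficient equations give f(k) = k/2.
Get s_k = R·t_k = -k/(2*k + 4) with R(k) = B(k−1)f(k)/C(k) = k*(k + 3)/2.
Verify: -1/(k**2 + 5*k + 6) matches t_k.
Σ_(k=0)^n t_k = s_(n+1) − s_(0) = ((-n - 1)/(2*(n + 3))) − (0), i.e. (-n - 1)/(2*(n + 3)).

S(n) = (-n - 1)/(2*(n + 3))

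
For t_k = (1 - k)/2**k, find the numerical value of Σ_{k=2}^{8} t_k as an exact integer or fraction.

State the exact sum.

Compute t_(k+1)/t_k: get k/(2*(k - 1)).
Normal form (A,B,C) = (1/2, 1, k - 1).
Key eq: (1/2)·f(k+1) = (1)·f(k) + (k - 1).
Bound: deg f ≤ 1.
Coefficient equations give f(k) = -2*k.
So s_k = (B(k−1)f/C)·t_k = (-2*k/(k - 1))·t_k = 2**(1 - k)*k.
Verify: (1 - k)/2**k matches t_k.
Sum = s_(9) − s_(2); s_(9) = 9/256, s_(2) = 1 ⇒ -247/256.

Σ = -247/256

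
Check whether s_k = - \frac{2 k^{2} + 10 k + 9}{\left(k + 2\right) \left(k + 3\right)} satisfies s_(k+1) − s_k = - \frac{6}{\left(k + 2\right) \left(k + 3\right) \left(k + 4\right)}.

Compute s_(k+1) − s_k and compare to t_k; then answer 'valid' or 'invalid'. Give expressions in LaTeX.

s_(k+1) = (-10*k - 2*(k + 1)**2 - 19)/((k + 3)*(k + 4))
s_(k+1) − s_k = -6/(k**3 + 9*k**2 + 26*k + 24)
(s_(k+1) − s_k) − t_k = 0

Valid — Δs_k = t_k.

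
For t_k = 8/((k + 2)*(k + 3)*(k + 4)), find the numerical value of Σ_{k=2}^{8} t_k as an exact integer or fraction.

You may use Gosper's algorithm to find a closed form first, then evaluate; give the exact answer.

r(k) = (k + 2)/(k + 5) after simplifying.
Factor: A=k + 2; B=k + 5; C=1.
f must satisfy (k + 2)·f(k+1) − (k + 4)·f(k) = 1.
Bound: deg f ≤ 2.
Match coefficients ⇒ f(k) = k*(k + 5)/12.
Then R = B(k−1)f/C = k*(k + 4)*(k + 5)/12, so s_k = R(k)·t_k = 2*k*(k + 5)/(3*(k + 2)*(k + 3)).
Check: Δs_k = 8/(k**3 + 9*k**2 + 26*k + 24). ✓
Sum = s_(9) − s_(2); s_(9) = 7/11, s_(2) = 7/15 ⇒ 28/165.

Σ = 28/165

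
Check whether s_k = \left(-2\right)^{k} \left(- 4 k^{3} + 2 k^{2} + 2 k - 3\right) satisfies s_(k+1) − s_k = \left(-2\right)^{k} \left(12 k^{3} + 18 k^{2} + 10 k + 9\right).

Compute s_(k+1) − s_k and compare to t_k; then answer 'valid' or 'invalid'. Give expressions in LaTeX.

valid; difference matches t_k

s_(k+1) = 2*(-2)**k*(4*k**3 + 10*k**2 + 6*k + 3)
s_(k+1) − s_k = (-2)**k*(12*k**3 + 18*k**2 + 10*k + 9)
(s_(k+1) − s_k) − t_k = 0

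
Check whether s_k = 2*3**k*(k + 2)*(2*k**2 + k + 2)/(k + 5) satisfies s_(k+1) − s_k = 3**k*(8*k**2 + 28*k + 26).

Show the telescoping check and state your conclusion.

Invalid: residual 3**(k + 1)*(-8*k**3 - 64*k**2 - 164*k - 126)/(k**2 + 11*k + 30) ≠ 0.

s_(k+1) = 6*3**k*(k + 3)*(k + 2*(k + 1)**2 + 3)/(k + 6)
s_(k+1) − s_k = 3**k*(8*k**4 + 92*k**3 + 382*k**2 + 634*k + 402)/(k**2 + 11*k + 30)
(s_(k+1) − s_k) − t_k = 3**(k + 1)*(-8*k**3 - 64*k**2 - 164*k - 126)/(k**2 + 11*k + 30)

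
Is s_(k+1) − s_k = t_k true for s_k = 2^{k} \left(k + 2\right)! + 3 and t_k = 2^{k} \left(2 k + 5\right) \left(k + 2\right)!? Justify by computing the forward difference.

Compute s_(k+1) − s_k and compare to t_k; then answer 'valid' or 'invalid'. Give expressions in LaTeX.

s_(k+1) = 2**(k + 1)*factorial(k + 3) + 3
s_(k+1) − s_k = 2**k*(2*k + 5)*factorial(k + 2)
(s_(k+1) − s_k) − t_k = 0

Valid: the claim telescopes to t_k.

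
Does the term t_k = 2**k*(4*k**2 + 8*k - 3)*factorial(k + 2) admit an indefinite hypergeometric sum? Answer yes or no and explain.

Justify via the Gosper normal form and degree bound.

Yes. s_k = 2**k*(2*k - 3)*factorial(k + 2).

t_(k+1)/t_k = 2*(4*k**3 + 28*k**2 + 57*k + 27)/(4*k**2 + 8*k - 3).
Gosper form: A/B · C(k+1)/C(k) with A=2*k + 6, B=1, C=k**2 + 2*k - 3/4.
f must satisfy (2*k + 6)·f(k+1) − (1)·f(k) = k**2 + 2*k - 3/4.
Bound: deg f ≤ 1.
A polynomial solution: f(k) = (2*k - 3)/4.
R(k) = B(k−1)·f(k)/C(k) = (2*k - 3)/(4*k**2 + 8*k - 3); s_k = R·t_k = 2**k*(2*k - 3)*factorial(k + 2).
Verify: 2**k*(4*k**2 + 8*k - 3)*factorial(k + 2) matches t_k.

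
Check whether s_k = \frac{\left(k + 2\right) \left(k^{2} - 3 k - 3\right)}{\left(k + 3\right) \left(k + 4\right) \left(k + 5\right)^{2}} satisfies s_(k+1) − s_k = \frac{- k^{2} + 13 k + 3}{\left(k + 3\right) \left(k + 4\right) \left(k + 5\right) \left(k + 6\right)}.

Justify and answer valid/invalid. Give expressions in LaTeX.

s_(k+1) = -(k + 3)*(3*k - (k + 1)**2 + 6)/((k + 4)*(k + 5)*(k + 6)**2)
s_(k+1) − s_k = (-k**4 + 8*k**3 + 101*k**2 + 156*k - 9)/(k**6 + 29*k**5 + 347*k**4 + 2191*k**3 + 7692*k**2 + 14220*k + 10800)
(s_(k+1) − s_k) − t_k = 3*(2*k**3 - 5*k**2 - 89*k - 33)/(k**6 + 29*k**5 + 347*k**4 + 2191*k**3 + 7692*k**2 + 14220*k + 10800)

Invalid: residual \frac{3 \left(2 k^{3} - 5 k^{2} - 89 k - 33\right)}{k^{6} + 29 k^{5} + 347 k^{4} + 2191 k^{3} + 7692 k^{2} + 14220 k + 10800} ≠ 0.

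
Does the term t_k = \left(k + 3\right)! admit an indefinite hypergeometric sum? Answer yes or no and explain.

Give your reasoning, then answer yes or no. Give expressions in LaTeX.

The ratio is k + 4.
So A=k + 4 and B=1, with C=1.
Set up (k + 4)·f(k+1) − (1)·f(k) − (1) = 0.
Bound: deg f ≤ -1.
d = -1 < 0 ⇒ no nonzero polynomial f; not summable.

No. Not Gosper-summable.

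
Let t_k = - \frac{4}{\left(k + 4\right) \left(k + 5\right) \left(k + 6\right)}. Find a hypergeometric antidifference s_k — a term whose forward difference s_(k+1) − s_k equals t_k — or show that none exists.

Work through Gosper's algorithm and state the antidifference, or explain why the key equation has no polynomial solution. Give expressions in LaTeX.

Step 1: r(k) = (k + 4)/(k + 7).
Normal form (A,B,C) = (k + 4, k + 7, 1).
Set up (k + 4)·f(k+1) − (k + 6)·f(k) − (1) = 0.
Bound: deg f ≤ 2.
Solve for f: f(k) = k*(k + 9)/40 (degree 2 ≤ 2).
So s_k = (B(k−1)f/C)·t_k = (k*(k + 6)*(k + 9)/40)·t_k = k*(-k - 9)/(10*(k + 4)*(k + 5)).
s_(k+1) − s_k = -4/(k**3 + 15*k**2 + 74*k + 120) = t_k.

s_k = \frac{k \left(- k - 9\right)}{10 \left(k + 4\right) \left(k + 5\right)}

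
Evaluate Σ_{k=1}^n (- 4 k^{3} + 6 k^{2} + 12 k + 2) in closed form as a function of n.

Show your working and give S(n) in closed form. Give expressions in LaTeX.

S(n) = n \left(- n^{3} + 8 n + 9\right)

Compute t_(k+1)/t_k: get (2*k**3 + 3*k**2 - 6*k - 8)/(2*k**3 - 3*k**2 - 6*k - 1).
Take A(k)=1, B(k)=1, C(k)=k**3 - 3*k**2/2 - 3*k - 1/2.
Set up (1)·f(k+1) − (1)·f(k) − (k**3 - 3*k**2/2 - 3*k - 1/2) = 0.
Bound: deg f ≤ 4.
Coefficient equations give f(k) = k*(k + 1)*(k**2 - 5*k + 3)/4.
Get s_k = R·t_k = k*(-k**3 + 4*k**2 + 2*k - 3) with R(k) = B(k−1)f(k)/C(k) = k*(k**2 - 5*k + 3)/(2*(2*k**2 - 5*k - 1)).
Verify: -4*k**3 + 6*k**2 + 12*k + 2 matches t_k.
Telescope: S(n) = s_(n+1) − s_(1) = -n**4 + 8*n**2 + 9*n + 2 − (2) = n*(-n**3 + 8*n + 9).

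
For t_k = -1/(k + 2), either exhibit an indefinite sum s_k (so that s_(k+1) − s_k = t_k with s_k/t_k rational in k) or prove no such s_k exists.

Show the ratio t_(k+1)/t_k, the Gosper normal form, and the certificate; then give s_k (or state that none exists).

r(k) = (k + 2)/(k + 3) after simplifying.
A = k + 2, B = k + 3, C = 1.
f must satisfy (k + 2)·f(k+1) − (k + 2)·f(k) = 1.
Bound: deg f ≤ 0.
Write f(k) = c0. Then LHS − RHS = -1, requiring -1 = 0: contradictory. No certificate.

not Gosper-summable; s_k does not exist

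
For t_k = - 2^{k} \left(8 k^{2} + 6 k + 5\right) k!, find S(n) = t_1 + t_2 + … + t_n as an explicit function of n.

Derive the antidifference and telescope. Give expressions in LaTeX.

r(k) = 2*(8*k**3 + 30*k**2 + 41*k + 19)/(8*k**2 + 6*k + 5) after simplifying.
Take A(k)=2*k + 2, B(k)=1, C(k)=k**2 + 3*k/4 + 5/8.
f must satisfy (2*k + 2)·f(k+1) − (1)·f(k) = k**2 + 3*k/4 + 5/8.
Degrees (1,0,2) ⇒ d ≤ 1.
Solve for f: f(k) = (4*k - 3)/8 (degree 1 ≤ 1).
So s_k = (B(k−1)f/C)·t_k = ((4*k - 3)/(8*k**2 + 6*k + 5))·t_k = -2**k*(4*k - 3)*factorial(k).
Verify: -2**k*(8*k**2 + 6*k + 5)*factorial(k) matches t_k.
Evaluate: s_(n+1) = -2**(n + 1)*(4*n + 1)*factorial(n + 1); subtract s_(1) = -2 ⇒ S(n) = -8*2**n*n**2*factorial(n) - 10*2**n*n*factorial(n) - 2*2**n*factorial(n) + 2.

S(n) = - 8 \cdot 2^{n} n^{2} n! - 10 \cdot 2^{n} n n! - 2 \cdot 2^{n} n! + 2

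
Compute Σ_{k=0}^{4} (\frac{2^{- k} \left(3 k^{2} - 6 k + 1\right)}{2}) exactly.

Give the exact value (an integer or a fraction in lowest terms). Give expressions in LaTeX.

r(k) = (3*k**2 - 2)/(2*(3*k**2 - 6*k + 1)) after simplifying.
A = 1/2, B = 1, C = k**2 - 2*k + 1/3.
Key eq: (1/2)·f(k+1) = (1)·f(k) + (k**2 - 2*k + 1/3).
d = 2 from the (0,0,2) case.
Solve for f: f(k) = -2*(3*k**2 + 4)/3 (degree 2 ≤ 2).
Get s_k = R·t_k = (-3*k**2 - 4)/2**k with R(k) = B(k−1)f(k)/C(k) = -2*(3*k**2 + 4)/(3*k**2 - 6*k + 1).
Verify: (3*k**2 - 6*k + 1)/(2*2**k) matches t_k.
Evaluate s at k=5 and k=0: -79/32 and -4; difference 49/32.

Σ = 49/32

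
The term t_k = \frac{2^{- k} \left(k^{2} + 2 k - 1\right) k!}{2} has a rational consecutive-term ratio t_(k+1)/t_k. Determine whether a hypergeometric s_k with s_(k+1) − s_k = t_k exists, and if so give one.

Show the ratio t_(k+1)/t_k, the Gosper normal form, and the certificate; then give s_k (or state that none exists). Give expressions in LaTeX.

s_k = 2^{- k} \left(k + 2\right) k!

Ratio r(k) = (k + 1)*(2*k + (k + 1)**2 + 1)/(2*(k**2 + 2*k - 1)).
Take A(k)=k/2 + 1/2, B(k)=1, C(k)=k**2 + 2*k - 1.
Solve (k/2 + 1/2)·f(k+1) − (1)·f(k) = k**2 + 2*k - 1.
d = 1 from the (1,0,2) case.
Solving with deg f ≤ 1: f(k) = 2*(k + 2).
Then R = B(k−1)f/C = 2*(k + 2)/(k**2 + 2*k - 1), so s_k = R(k)·t_k = (k + 2)*factorial(k)/2**k.
Verify: (k**2 + 2*k - 1)*factorial(k)/(2*2**k) matches t_k.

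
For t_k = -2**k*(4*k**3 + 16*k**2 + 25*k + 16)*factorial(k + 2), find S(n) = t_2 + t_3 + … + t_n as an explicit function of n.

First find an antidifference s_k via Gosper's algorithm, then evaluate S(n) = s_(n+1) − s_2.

Ratio r(k) = 2*(4*k**4 + 40*k**3 + 153*k**2 + 268*k + 183)/(4*k**3 + 16*k**2 + 25*k + 16).
Take A(k)=2*k + 6, B(k)=1, C(k)=k**3 + 4*k**2 + 25*k/4 + 4.
Key eq: (2*k + 6)·f(k+1) = (1)·f(k) + (k**3 + 4*k**2 + 25*k/4 + 4).
Degrees (1,0,3) ⇒ d ≤ 2.
A polynomial solution: f(k) = (2*k**2 - k + 2)/4.
So s_k = (B(k−1)f/C)·t_k = ((2*k**2 - k + 2)/(4*k**3 + 16*k**2 + 25*k + 16))·t_k = -2**k*(2*k**2 - k + 2)*factorial(k + 2).
Δs = -2**k*(4*k**3 + 16*k**2 + 25*k + 16)*factorial(k + 2), as required.
Evaluate: s_(n+1) = -2**(n + 1)*(2*n**2 + 3*n + 3)*factorial(n + 3); subtract s_(2) = -768 ⇒ S(n) = -4*2**n*n**2*factorial(n + 3) - 6*2**n*n*factorial(n + 3) - 6*2**n*factorial(n + 3) + 768.

S(n) = -4*2**n*n**2*factorial(n + 3) - 6*2**n*n*factorial(n + 3) - 6*2**n*factorial(n + 3) + 768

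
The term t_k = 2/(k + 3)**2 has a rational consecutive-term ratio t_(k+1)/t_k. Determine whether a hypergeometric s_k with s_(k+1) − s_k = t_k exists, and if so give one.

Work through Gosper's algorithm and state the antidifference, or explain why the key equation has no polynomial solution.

none (Gosper's algorithm certifies no s_k)

Ratio r(k) = (k + 3)**2/(k + 4)**2.
Normal form (A,B,C) = (k**2 + 6*k + 9, k**2 + 8*k + 16, 1).
Solve (k**2 + 6*k + 9)·f(k+1) − (k**2 + 6*k + 9)·f(k) = 1.
Bound: deg f ≤ 0.
Write f(k) = c0. Then LHS − RHS = -1, requiring -1 = 0: contradictory. No certificate.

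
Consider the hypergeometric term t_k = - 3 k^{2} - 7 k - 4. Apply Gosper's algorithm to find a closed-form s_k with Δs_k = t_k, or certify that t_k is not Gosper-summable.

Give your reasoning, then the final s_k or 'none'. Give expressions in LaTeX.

Step 1: r(k) = (3*k**2 + 13*k + 14)/(3*k**2 + 7*k + 4).
Normal form (A,B,C) = (1, 1, k**2 + 7*k/3 + 4/3).
Need (1)·f(k+1) − (1)·f(k) = k**2 + 7*k/3 + 4/3.
Degrees (0,0,2) ⇒ d ≤ 3.
Solving with deg f ≤ 3: f(k) = k*(k + 1)**2/3.
So s_k = (B(k−1)f/C)·t_k = (k*(k + 1)/(3*k + 4))·t_k = k*(-k**2 - 2*k - 1).
Check: Δs_k = -3*k**2 - 7*k - 4. ✓

s_k = k \left(- k^{2} - 2 k - 1\right)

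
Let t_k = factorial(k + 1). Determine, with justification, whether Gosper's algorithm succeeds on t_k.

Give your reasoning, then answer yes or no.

r(k) = k + 2 after simplifying.
A = k + 2, B = 1, C = 1.
Solve (k + 2)·f(k+1) − (1)·f(k) = 1.
Bound: deg f ≤ -1.
d = -1 < 0 ⇒ no nonzero polynomial f; not summable.

No — negative degree bound, so no certificate f.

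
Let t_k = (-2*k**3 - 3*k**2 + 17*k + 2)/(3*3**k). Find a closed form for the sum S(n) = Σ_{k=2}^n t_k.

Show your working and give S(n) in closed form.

The ratio is (2*k**3 + 9*k**2 - 5*k - 14)/(3*(2*k**3 + 3*k**2 - 17*k - 2)).
So A=1/3 and B=1, with C=k**3 + 3*k**2/2 - 17*k/2 - 1.
Set up (1/3)·f(k+1) − (1)·f(k) − (k**3 + 3*k**2/2 - 17*k/2 - 1) = 0.
deg f ≤ 3 (via 0,0,3).
Match coefficients ⇒ f(k) = -3*(k**3 + 3*k**2 - 4*k - 1)/2.
Then R = B(k−1)f/C = -3*(k**3 + 3*k**2 - 4*k - 1)/(2*k**3 + 3*k**2 - 17*k - 2), so s_k = R(k)·t_k = (k**3 + 3*k**2 - 4*k - 1)/3**k.
Verify: (-2*k**3 - 3*k**2 + 17*k + 2)/(3*3**k) matches t_k.
Σ_(k=2)^n t_k = s_(n+1) − s_(2) = (3**(-n - 1)*(n**3 + 6*n**2 + 5*n - 1)) − (11/9), i.e. 3**(-n - 2)*(-11*3**n + 3*n**3 + 18*n**2 + 15*n - 3).

S(n) = 3**(-n - 2)*(-11*3**n + 3*n**3 + 18*n**2 + 15*n - 3)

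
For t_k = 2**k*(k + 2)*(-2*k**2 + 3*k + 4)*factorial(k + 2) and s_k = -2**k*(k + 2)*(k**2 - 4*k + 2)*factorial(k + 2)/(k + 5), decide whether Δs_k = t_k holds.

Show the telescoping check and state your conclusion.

Invalid: residual 3*2**k*(2*k**4 + 11*k**3 - 6*k**2 - 54*k - 42)*factorial(k + 2)/((k + 5)*(k + 6)) ≠ 0.

s_(k+1) = 2**(k + 1)*(k + 3)*(-k**2 + 2*k + 1)*factorial(k + 3)/(k + 6)
s_(k+1) − s_k = -2**k*(2*k**5 + 17*k**4 + 28*k**3 - 70*k**2 - 226*k - 114)*factorial(k + 2)/((k + 5)*(k + 6))
(s_(k+1) − s_k) − t_k = 3*2**k*(2*k**4 + 11*k**3 - 6*k**2 - 54*k - 42)*factorial(k + 2)/((k + 5)*(k + 6))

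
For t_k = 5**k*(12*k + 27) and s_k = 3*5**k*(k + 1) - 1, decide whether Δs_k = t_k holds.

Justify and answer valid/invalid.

valid (s_(k+1) − s_k reduces to t_k)

s_(k+1) = 15*5**k*(k + 2) - 1
s_(k+1) − s_k = 5**k*(12*k + 27)
(s_(k+1) − s_k) − t_k = 0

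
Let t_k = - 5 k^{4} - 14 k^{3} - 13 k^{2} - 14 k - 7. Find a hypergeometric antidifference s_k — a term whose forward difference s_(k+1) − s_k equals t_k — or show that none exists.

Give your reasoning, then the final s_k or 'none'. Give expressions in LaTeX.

Compute t_(k+1)/t_k: get (5*k**4 + 34*k**3 + 85*k**2 + 102*k + 53)/(5*k**4 + 14*k**3 + 13*k**2 + 14*k + 7).
Normal form (A,B,C) = (1, 1, k**4 + 14*k**3/5 + 13*k**2/5 + 14*k/5 + 7/5).
Solve (1)·f(k+1) − (1)·f(k) = k**4 + 14*k**3/5 + 13*k**2/5 + 14*k/5 + 7/5.
deg f ≤ 5 (via 0,0,4).
Solving with deg f ≤ 5: f(k) = k*(k**4 + k**3 - k**2 + 4*k + 2)/5.
R(k) = B(k−1)·f(k)/C(k) = k*(k**4 + k**3 - k**2 + 4*k + 2)/(5*k**4 + 14*k**3 + 13*k**2 + 14*k + 7); s_k = R·t_k = k*(-k**4 - k**3 + k**2 - 4*k - 2).
Check: Δs_k = -5*k**4 - 14*k**3 - 13*k**2 - 14*k - 7. ✓

s_k = k \left(- k^{4} - k^{3} + k^{2} - 4 k - 2\right)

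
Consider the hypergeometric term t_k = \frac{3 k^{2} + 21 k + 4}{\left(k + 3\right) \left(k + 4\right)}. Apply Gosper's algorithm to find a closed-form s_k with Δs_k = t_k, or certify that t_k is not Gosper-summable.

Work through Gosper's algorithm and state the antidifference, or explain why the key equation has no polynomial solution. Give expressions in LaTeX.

s_k = \frac{k \left(9 k - 5\right)}{3 \left(k + 3\right)}

Ratio r(k) = (k + 3)*(21*k + 3*(k + 1)**2 + 25)/((k + 5)*(3*k**2 + 21*k + 4)).
A = k + 3, B = k + 5, C = k**2 + 7*k + 4/3.
Set up (k + 3)·f(k+1) − (k + 4)·f(k) − (k**2 + 7*k + 4/3) = 0.
From deg A=1, deg B=1, deg C=2: d=2.
A polynomial solution: f(k) = k*(9*k - 5)/9.
Get s_k = R·t_k = k*(9*k - 5)/(3*(k + 3)) with R(k) = B(k−1)f(k)/C(k) = k*(k + 4)*(9*k - 5)/(3*(3*k**2 + 21*k + 4)).
Δs = (3*k**2 + 21*k + 4)/(k**2 + 7*k + 12), as required.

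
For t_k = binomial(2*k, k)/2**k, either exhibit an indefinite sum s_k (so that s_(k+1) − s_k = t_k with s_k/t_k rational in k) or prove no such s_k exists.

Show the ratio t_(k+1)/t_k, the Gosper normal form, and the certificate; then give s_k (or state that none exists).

no hypergeometric antidifference exists

The ratio is (2*k + 1)/(k + 1).
Gosper form: A/B · C(k+1)/C(k) with A=2*k + 1, B=k + 1, C=1.
Solve (2*k + 1)·f(k+1) − (k)·f(k) = 1.
deg f ≤ -1 (via 1,1,0).
Negative degree bound (-1): no f exists, t_k not Gosper-summable.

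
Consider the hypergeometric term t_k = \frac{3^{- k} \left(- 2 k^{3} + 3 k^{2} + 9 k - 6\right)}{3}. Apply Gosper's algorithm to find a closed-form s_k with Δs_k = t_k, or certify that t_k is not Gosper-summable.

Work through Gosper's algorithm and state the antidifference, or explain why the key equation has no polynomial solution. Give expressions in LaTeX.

r(k) = (2*k**3 + 3*k**2 - 9*k - 4)/(3*(2*k**3 - 3*k**2 - 9*k + 6)) after simplifying.
So A=1/3 and B=1, with C=k**3 - 3*k**2/2 - 9*k/2 + 3.
Key eq: (1/3)·f(k+1) = (1)·f(k) + (k**3 - 3*k**2/2 - 9*k/2 + 3).
Bound: deg f ≤ 3.
A polynomial solution: f(k) = -3*(k - 1)**2*(k + 2)/2.
Get s_k = R·t_k = (k**3 - 3*k + 2)/3**k with R(k) = B(k−1)f(k)/C(k) = -3*(k - 1)**2*(k + 2)/(2*k**3 - 3*k**2 - 9*k + 6).
s_(k+1) − s_k = (-3*k**3 + 6*k + (k + 1)**3 - 7)/(3*3**k) = t_k.

s_k = 3^{- k} \left(k^{3} - 3 k + 2\right)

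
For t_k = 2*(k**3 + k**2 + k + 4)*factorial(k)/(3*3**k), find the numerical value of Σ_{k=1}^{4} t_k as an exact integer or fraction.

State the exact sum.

Σ = 2266/81

Ratio r(k) = (k + 1)*(k + (k + 1)**3 + (k + 1)**2 + 5)/(3*(k**3 + k**2 + k + 4)).
Normal form (A,B,C) = (k/3 + 1/3, 1, k**3 + k**2 + k + 4).
f must satisfy (k/3 + 1/3)·f(k+1) − (1)·f(k) = k**3 + k**2 + k + 4.
deg f ≤ 2 (via 1,0,3).
A polynomial solution: f(k) = 3*(k**2 + k - 1).
Get s_k = R·t_k = 2*(k**2 + k - 1)*factorial(k)/3**k with R(k) = B(k−1)f(k)/C(k) = 3*(k**2 + k - 1)/(k**3 + k**2 + k + 4).
Verify: 2*(k**3 + k**2 + k + 4)*factorial(k)/(3*3**k) matches t_k.
Telescoping: Σ = s_(5) − s_(1) = 2320/81 − (2/3) = 2266/81.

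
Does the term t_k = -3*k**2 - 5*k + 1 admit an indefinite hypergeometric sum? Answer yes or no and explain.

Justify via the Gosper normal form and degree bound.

Yes. s_k = k*(-k**2 - k + 3).

Ratio r(k) = (3*k**2 + 11*k + 7)/(3*k**2 + 5*k - 1).
A = 1, B = 1, C = k**2 + 5*k/3 - 1/3.
Key eq: (1)·f(k+1) = (1)·f(k) + (k**2 + 5*k/3 - 1/3).
deg f ≤ 3 (via 0,0,2).
Solving with deg f ≤ 3: f(k) = k*(k**2 + k - 3)/3.
Get s_k = R·t_k = k*(-k**2 - k + 3) with R(k) = B(k−1)f(k)/C(k) = k*(k**2 + k - 3)/(3*k**2 + 5*k - 1).
Δs = -3*k**2 - 5*k + 1, as required.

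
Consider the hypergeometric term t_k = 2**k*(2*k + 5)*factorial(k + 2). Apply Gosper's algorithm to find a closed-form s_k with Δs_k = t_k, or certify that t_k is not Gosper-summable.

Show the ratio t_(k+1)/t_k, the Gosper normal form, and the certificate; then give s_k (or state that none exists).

s_k = 2**k*factorial(k + 2)

Compute t_(k+1)/t_k: get 2*(k + 3)*(2*k + 7)/(2*k + 5).
So A=2*k + 6 and B=1, with C=k + 5/2.
Set up (2*k + 6)·f(k+1) − (1)·f(k) − (k + 5/2) = 0.
Degrees (1,0,1) ⇒ d ≤ 0.
Solving with deg f ≤ 0: f(k) = 1/2.
Get s_k = R·t_k = 2**k*factorial(k + 2) with R(k) = B(k−1)f(k)/C(k) = 1/(2*k + 5).
Verify: 2**k*(2*k + 5)*factorial(k + 2) matches t_k.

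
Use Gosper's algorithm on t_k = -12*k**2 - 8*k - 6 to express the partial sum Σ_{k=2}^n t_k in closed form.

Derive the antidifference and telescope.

S(n) = -4*n**3 - 10*n**2 - 12*n + 26

Step 1: r(k) = (6*k**2 + 16*k + 13)/(6*k**2 + 4*k + 3).
Factor: A=1; B=1; C=k**2 + 2*k/3 + 1/2.
Set up (1)·f(k+1) − (1)·f(k) − (k**2 + 2*k/3 + 1/2) = 0.
Bound: deg f ≤ 3.
Match coefficients ⇒ f(k) = k*(2*k**2 - k + 2)/6.
Then R = B(k−1)f/C = k*(2*k**2 - k + 2)/(6*k**2 + 4*k + 3), so s_k = R(k)·t_k = 2*k*(-2*k**2 + k - 2).
Δs = -12*k**2 - 8*k - 6, as required.
s_(n+1) = -4*n**3 - 10*n**2 - 12*n - 6 and s_(2) = -32, so S(n) = -4*n**3 - 10*n**2 - 12*n + 26.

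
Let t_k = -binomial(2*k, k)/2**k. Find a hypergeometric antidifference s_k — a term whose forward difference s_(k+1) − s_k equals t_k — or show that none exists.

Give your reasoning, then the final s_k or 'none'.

none — t_k is not Gosper-summable

t_(k+1)/t_k = (2*k + 1)/(k + 1).
Take A(k)=2*k + 1, B(k)=k + 1, C(k)=1.
Key eq: (2*k + 1)·f(k+1) = (k)·f(k) + (1).
Bound: deg f ≤ -1.
Bound -1 < 0, so the key equation has no polynomial solution.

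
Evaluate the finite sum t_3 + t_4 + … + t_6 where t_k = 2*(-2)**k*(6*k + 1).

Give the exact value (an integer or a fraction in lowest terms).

Σ = 3248

Compute t_(k+1)/t_k: get 2*(-6*k - 7)/(6*k + 1).
A = -2, B = 1, C = k + 1/6.
Key eq: (-2)·f(k+1) = (1)·f(k) + (k + 1/6).
Bound: deg f ≤ 1.
Solve for f: f(k) = -(2*k - 1)/6 (degree 1 ≤ 1).
Certificate R = B(k−1)f/C = -(2*k - 1)/(6*k + 1) gives s_k = (-2)**(k + 1)*(2*k - 1).
s_(k+1) − s_k = 2*(-2)**k*(6*k + 1) = t_k.
Telescoping: Σ = s_(7) − s_(3) = 3328 − (80) = 3248.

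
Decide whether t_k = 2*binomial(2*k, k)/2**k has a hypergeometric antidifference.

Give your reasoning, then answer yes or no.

No — t_k has no hypergeometric antidifference.

Ratio r(k) = (2*k + 1)/(k + 1).
A = 2*k + 1, B = k + 1, C = 1.
Key eq: (2*k + 1)·f(k+1) = (k)·f(k) + (1).
d = -1 from the (1,1,0) case.
deg f ≤ -1 is impossible — no certificate.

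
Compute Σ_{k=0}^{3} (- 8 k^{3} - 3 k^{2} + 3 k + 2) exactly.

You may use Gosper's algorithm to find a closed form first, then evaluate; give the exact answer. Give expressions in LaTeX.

Step 1: r(k) = (8*k**3 + 27*k**2 + 27*k + 6)/(8*k**3 + 3*k**2 - 3*k - 2).
Factor: A=1; B=1; C=k**3 + 3*k**2/8 - 3*k/8 - 1/4.
Need (1)·f(k+1) − (1)·f(k) = k**3 + 3*k**2/8 - 3*k/8 - 1/4.
deg f ≤ 4 (via 0,0,3).
Solving with deg f ≤ 4: f(k) = k**2*(2*k**2 - 3*k - 1)/8.
Get s_k = R·t_k = k**2*(-2*k**2 + 3*k + 1) with R(k) = B(k−1)f(k)/C(k) = k**2*(2*k**2 - 3*k - 1)/(8*k**3 + 3*k**2 - 3*k - 2).
Δs = -8*k**3 - 3*k**2 + 3*k + 2, as required.
Telescoping: Σ = s_(4) − s_(0) = -304 − (0) = -304.

Σ = -304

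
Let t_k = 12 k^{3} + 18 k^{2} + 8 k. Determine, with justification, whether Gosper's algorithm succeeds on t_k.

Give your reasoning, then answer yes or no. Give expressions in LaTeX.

The ratio is (6*k**3 + 27*k**2 + 40*k + 19)/(k*(6*k**2 + 9*k + 4)).
A = 1, B = 1, C = k**3 + 3*k**2/2 + 2*k/3.
Solve (1)·f(k+1) − (1)·f(k) = k**3 + 3*k**2/2 + 2*k/3.
Bound: deg f ≤ 4.
Solving with deg f ≤ 4: f(k) = k*(k - 1)*(3*k**2 + 3*k + 1)/12.
Get s_k = R·t_k = k*(3*k**3 - 2*k - 1) with R(k) = B(k−1)f(k)/C(k) = (k - 1)*(3*k**2 + 3*k + 1)/(2*(6*k**2 + 9*k + 4)).
Check: Δs_k = 2*k*(6*k**2 + 9*k + 4). ✓

Yes. s_k = k \left(3 k^{3} - 2 k - 1\right).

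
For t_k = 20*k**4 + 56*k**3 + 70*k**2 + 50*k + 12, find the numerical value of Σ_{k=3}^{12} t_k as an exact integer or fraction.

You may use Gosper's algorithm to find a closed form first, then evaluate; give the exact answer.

Σ = 1603080

Ratio r(k) = (10*k**4 + 68*k**3 + 179*k**2 + 219*k + 104)/(10*k**4 + 28*k**3 + 35*k**2 + 25*k + 6).
So A=1 and B=1, with C=k**4 + 14*k**3/5 + 7*k**2/2 + 5*k/2 + 3/5.
Need (1)·f(k+1) − (1)·f(k) = k**4 + 14*k**3/5 + 7*k**2/2 + 5*k/2 + 3/5.
Degrees (0,0,4) ⇒ d ≤ 5.
Solve for f: f(k) = k*(k**2 + 1)*(2*k**2 + 2*k - 1)/10 (degree 5 ≤ 5).
So s_k = (B(k−1)f/C)·t_k = (k*(k**2 + 1)*(2*k**2 + 2*k - 1)/(10*k**4 + 28*k**3 + 35*k**2 + 25*k + 6))·t_k = 2*k*(2*k**4 + 2*k**3 + k**2 + 2*k - 1).
Δs = 20*k**4 + 56*k**3 + 70*k**2 + 50*k + 12, as required.
Telescoping: Σ = s_(13) − s_(3) = 1604460 − (1380) = 1603080.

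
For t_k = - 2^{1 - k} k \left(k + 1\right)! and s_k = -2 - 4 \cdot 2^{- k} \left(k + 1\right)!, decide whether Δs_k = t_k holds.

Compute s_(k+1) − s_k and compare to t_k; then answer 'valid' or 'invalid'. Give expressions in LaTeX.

valid (s_(k+1) − s_k reduces to t_k)

s_(k+1) = -4*2**(-k - 1)*factorial(k + 2) - 2
s_(k+1) − s_k = -2**(1 - k)*k*factorial(k + 1)
(s_(k+1) − s_k) − t_k = 0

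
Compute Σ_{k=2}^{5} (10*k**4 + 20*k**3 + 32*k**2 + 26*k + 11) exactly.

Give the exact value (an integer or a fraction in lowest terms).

The ratio is (10*k**4 + 60*k**3 + 152*k**2 + 190*k + 99)/(10*k**4 + 20*k**3 + 32*k**2 + 26*k + 11).
So A=1 and B=1, with C=k**4 + 2*k**3 + 16*k**2/5 + 13*k/5 + 11/10.
Key eq: (1)·f(k+1) = (1)·f(k) + (k**4 + 2*k**3 + 16*k**2/5 + 13*k/5 + 11/10).
deg f ≤ 5 (via 0,0,4).
A polynomial solution: f(k) = k*(2*k**4 + 4*k**2 + 2*k + 3)/10.
Then R = B(k−1)f/C = k*(2*k**4 + 4*k**2 + 2*k + 3)/(10*k**4 + 20*k**3 + 32*k**2 + 26*k + 11), so s_k = R(k)·t_k = k*(2*k**4 + 4*k**2 + 2*k + 3).
Δs = 10*k**4 + 20*k**3 + 32*k**2 + 26*k + 11, as required.
Telescoping: Σ = s_(6) − s_(2) = 16506 − (110) = 16396.

Σ = 16396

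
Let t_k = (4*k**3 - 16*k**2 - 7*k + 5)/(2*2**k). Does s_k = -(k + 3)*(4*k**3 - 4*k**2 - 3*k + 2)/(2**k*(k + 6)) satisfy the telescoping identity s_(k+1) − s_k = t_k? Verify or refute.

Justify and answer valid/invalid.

s_(k+1) = (-4*k**4 - 24*k**3 - 33*k**2 - 3*k + 4)/(2*2**k*(k + 7))
s_(k+1) − s_k = (4*k**5 + 24*k**4 - 95*k**3 - 425*k**2 - 100*k + 108)/(2*2**k*(k**2 + 13*k + 42))
(s_(k+1) − s_k) − t_k = 3*(-4*k**4 - 16*k**3 + 111*k**2 + 43*k - 34)/(2*2**k*(k**2 + 13*k + 42))

Invalid: residual 3*(-4*k**4 - 16*k**3 + 111*k**2 + 43*k - 34)/(2*2**k*(k**2 + 13*k + 42)) ≠ 0.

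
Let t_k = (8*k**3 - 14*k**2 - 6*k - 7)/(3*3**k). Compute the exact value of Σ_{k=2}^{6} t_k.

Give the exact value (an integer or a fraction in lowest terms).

Σ = 6197/2187

Ratio r(k) = (8*k**3 + 10*k**2 - 10*k - 19)/(3*(8*k**3 - 14*k**2 - 6*k - 7)).
Take A(k)=1/3, B(k)=1, C(k)=k**3 - 7*k**2/4 - 3*k/4 - 7/8.
Key eq: (1/3)·f(k+1) = (1)·f(k) + (k**3 - 7*k**2/4 - 3*k/4 - 7/8).
Bound: deg f ≤ 3.
Solve for f: f(k) = -3*(4*k**3 - k**2 + 2*k - 1)/8 (degree 3 ≤ 3).
Then R = B(k−1)f/C = -3*(4*k**3 - k**2 + 2*k - 1)/(8*k**3 - 14*k**2 - 6*k - 7), so s_k = R(k)·t_k = (-4*k**3 + k**2 - 2*k + 1)/3**k.
Check: Δs_k = (8*k**3 - 14*k**2 - 6*k - 7)/(3*3**k). ✓
Sum = s_(7) − s_(2); s_(7) = -1336/2187, s_(2) = -31/9 ⇒ 6197/2187.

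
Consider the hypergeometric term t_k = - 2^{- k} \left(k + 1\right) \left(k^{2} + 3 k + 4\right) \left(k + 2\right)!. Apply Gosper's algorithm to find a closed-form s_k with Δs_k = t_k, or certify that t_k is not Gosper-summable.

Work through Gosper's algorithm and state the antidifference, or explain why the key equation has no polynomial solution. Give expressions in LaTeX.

s_k = - 2^{1 - k} \left(k - 1\right) \left(k + 2\right) \left(k + 2\right)!

t_(k+1)/t_k = (k + 2)*(k + 3)*(3*k + (k + 1)**2 + 7)/(2*(k + 1)*(k**2 + 3*k + 4)).
Take A(k)=k/2 + 3/2, B(k)=1, C(k)=k**3 + 4*k**2 + 7*k + 4.
Key eq: (k/2 + 3/2)·f(k+1) = (1)·f(k) + (k**3 + 4*k**2 + 7*k + 4).
From deg A=1, deg B=0, deg C=3: d=2.
Coefficient equations give f(k) = 2*(k - 1)*(k + 2).
Certificate R = B(k−1)f/C = 2*(k - 1)*(k + 2)/((k + 1)*(k**2 + 3*k + 4)) gives s_k = -2**(1 - k)*(k - 1)*(k + 2)*factorial(k + 2).
Δs = -(k + 1)*(k**2 + 3*k + 4)*factorial(k + 2)/2**k, as required.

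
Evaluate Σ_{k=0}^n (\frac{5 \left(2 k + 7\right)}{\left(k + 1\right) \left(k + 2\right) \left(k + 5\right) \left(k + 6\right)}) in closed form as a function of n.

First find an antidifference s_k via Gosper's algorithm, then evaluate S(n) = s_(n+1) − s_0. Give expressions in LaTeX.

S(n) = \frac{n^{2} + 8 n + 7}{n^{2} + 8 n + 12}

Step 1: r(k) = (k + 1)*(k + 5)*(2*k + 9)/((k + 3)*(k + 7)*(2*k + 7)).
A = k + 1, B = k + 7, C = k**3 + 21*k**2/2 + 73*k/2 + 42.
f must satisfy (k + 1)·f(k+1) − (k + 6)·f(k) = k**3 + 21*k**2/2 + 73*k/2 + 42.
d = 5 from the (1,1,3) case.
Solving with deg f ≤ 5: f(k) = k*(k + 2)*(k + 3)*(k + 4)*(k + 6)/10.
R(k) = B(k−1)·f(k)/C(k) = k*(k + 2)*(k + 6)**2/(5*(2*k + 7)); s_k = R·t_k = k*(k + 6)/(k**2 + 6*k + 5).
s_(k+1) − s_k = 5*(2*k + 7)/(k**4 + 14*k**3 + 65*k**2 + 112*k + 60) = t_k.
s_(n+1) = (n**2 + 8*n + 7)/(n**2 + 8*n + 12) and s_(0) = 0, so S(n) = (n**2 + 8*n + 7)/(n**2 + 8*n + 12).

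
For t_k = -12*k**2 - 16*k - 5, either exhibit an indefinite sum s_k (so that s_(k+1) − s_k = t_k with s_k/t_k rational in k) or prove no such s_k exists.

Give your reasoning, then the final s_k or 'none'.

r(k) = (12*k**2 + 40*k + 33)/(12*k**2 + 16*k + 5) after simplifying.
Normal form (A,B,C) = (1, 1, k**2 + 4*k/3 + 5/12).
f must satisfy (1)·f(k+1) − (1)·f(k) = k**2 + 4*k/3 + 5/12.
deg f ≤ 3 (via 0,0,2).
Solving with deg f ≤ 3: f(k) = k*(4*k**2 + 2*k - 1)/12.
Get s_k = R·t_k = k*(-4*k**2 - 2*k + 1) with R(k) = B(k−1)f(k)/C(k) = k*(4*k**2 + 2*k - 1)/((2*k + 1)*(6*k + 5)).
Δs = -12*k**2 - 16*k - 5, as required.

s_k = k*(-4*k**2 - 2*k + 1)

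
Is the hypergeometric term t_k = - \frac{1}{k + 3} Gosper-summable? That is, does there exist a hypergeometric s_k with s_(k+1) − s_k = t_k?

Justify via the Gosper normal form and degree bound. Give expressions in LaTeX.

No — the linear system for f has no solution.

r(k) = (k + 3)/(k + 4) after simplifying.
Gosper form: A/B · C(k+1)/C(k) with A=k + 3, B=k + 4, C=1.
Need (k + 3)·f(k+1) − (k + 3)·f(k) = 1.
From deg A=1, deg B=1, deg C=0: d=0.
Generic f = c0 gives residual -1; -1 = 0 cannot hold, so t_k is not Gosper-summable.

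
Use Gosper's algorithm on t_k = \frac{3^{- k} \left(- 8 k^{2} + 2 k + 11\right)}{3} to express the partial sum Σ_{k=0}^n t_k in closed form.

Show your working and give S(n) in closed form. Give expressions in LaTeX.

S(n) = \frac{3^{- n} \left(6 \cdot 3^{n} + 4 n^{2} + 11 n + 5\right)}{3}

The ratio is (8*k**2 + 14*k - 5)/(3*(8*k**2 - 2*k - 11)).
A = 1/3, B = 1, C = k**2 - k/4 - 11/8.
Need (1/3)·f(k+1) − (1)·f(k) = k**2 - k/4 - 11/8.
From deg A=0, deg B=0, deg C=2: d=2.
Solve for f: f(k) = -3*(4*k**2 + 3*k - 2)/8 (degree 2 ≤ 2).
R(k) = B(k−1)·f(k)/C(k) = -3*(4*k**2 + 3*k - 2)/(8*k**2 - 2*k - 11); s_k = R·t_k = (4*k**2 + 3*k - 2)/3**k.
Check: Δs_k = (-8*k**2 + 2*k + 11)/(3*3**k). ✓
s_(n+1) = 3**(-n - 1)*(4*n**2 + 11*n + 5) and s_(0) = -2, so S(n) = (6*3**n + 4*n**2 + 11*n + 5)/(3*3**n).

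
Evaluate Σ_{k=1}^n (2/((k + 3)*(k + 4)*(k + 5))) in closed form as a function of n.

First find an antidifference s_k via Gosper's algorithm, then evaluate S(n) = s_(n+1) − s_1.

S(n) = n*(n + 9)/(20*(n**2 + 9*n + 20))

The ratio is (k + 3)/(k + 6).
So A=k + 3 and B=k + 6, with C=1.
Need (k + 3)·f(k+1) − (k + 5)·f(k) = 1.
Bound: deg f ≤ 2.
Solve for f: f(k) = k*(k + 7)/24 (degree 2 ≤ 2).
Then R = B(k−1)f/C = k*(k + 5)*(k + 7)/24, so s_k = R(k)·t_k = k*(k + 7)/(12*(k + 3)*(k + 4)).
s_(k+1) − s_k = 2/(k**3 + 12*k**2 + 47*k + 60) = t_k.
Σ_(k=1)^n t_k = s_(n+1) − s_(1) = ((n**2 + 9*n + 8)/(12*(n**2 + 9*n + 20))) − (1/30), i.e. n*(n + 9)/(20*(n**2 + 9*n + 20)).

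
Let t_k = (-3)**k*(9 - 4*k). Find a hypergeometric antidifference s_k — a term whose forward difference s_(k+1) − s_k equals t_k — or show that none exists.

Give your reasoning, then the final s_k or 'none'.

s_k = (-3)**k*(k - 3)

The ratio is 3*(5 - 4*k)/(4*k - 9).
Factor: A=-3; B=1; C=k - 9/4.
Key eq: (-3)·f(k+1) = (1)·f(k) + (k - 9/4).
Bound: deg f ≤ 1.
Solve for f: f(k) = -(k - 3)/4 (degree 1 ≤ 1).
Get s_k = R·t_k = (-3)**k*(k - 3) with R(k) = B(k−1)f(k)/C(k) = -(k - 3)/(4*k - 9).
s_(k+1) − s_k = (-3)**k*(9 - 4*k) = t_k.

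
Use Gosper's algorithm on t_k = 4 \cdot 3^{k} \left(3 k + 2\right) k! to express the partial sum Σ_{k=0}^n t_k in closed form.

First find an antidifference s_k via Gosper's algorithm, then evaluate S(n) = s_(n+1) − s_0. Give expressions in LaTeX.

S(n) = 12 \cdot 3^{n} \left(n + 1\right)! - 4

t_(k+1)/t_k = 3*(k + 1)*(3*k + 5)/(3*k + 2).
Normal form (A,B,C) = (3*k + 3, 1, k + 2/3).
Set up (3*k + 3)·f(k+1) − (1)·f(k) − (k + 2/3) = 0.
deg f ≤ 0 (via 1,0,1).
Solving with deg f ≤ 0: f(k) = 1/3.
So s_k = (B(k−1)f/C)·t_k = (1/(3*k + 2))·t_k = 4*3**k*factorial(k).
Δs = 4*3**k*(3*k + 2)*factorial(k), as required.
Evaluate: s_(n+1) = 12*3**n*factorial(n + 1); subtract s_(0) = 4 ⇒ S(n) = 12*3**n*factorial(n + 1) - 4.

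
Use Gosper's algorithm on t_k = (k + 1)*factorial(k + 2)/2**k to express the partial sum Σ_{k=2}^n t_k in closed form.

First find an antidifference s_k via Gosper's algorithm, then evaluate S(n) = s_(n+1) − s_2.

The ratio is (k + 2)*(k + 3)/(2*(k + 1)).
So A=k/2 + 3/2 and B=1, with C=k + 1.
Need (k/2 + 3/2)·f(k+1) − (1)·f(k) = k + 1.
Degrees (1,0,1) ⇒ d ≤ 0.
A polynomial solution: f(k) = 2.
Then R = B(k−1)f/C = 2/(k + 1), so s_k = R(k)·t_k = 2**(1 - k)*factorial(k + 2).
Verify: (k + 1)*factorial(k + 2)/2**k matches t_k.
Telescope: S(n) = s_(n+1) − s_(2) = factorial(n + 3)/2**n − (12) = -12 + factorial(n + 3)/2**n.

S(n) = -12 + factorial(n + 3)/2**n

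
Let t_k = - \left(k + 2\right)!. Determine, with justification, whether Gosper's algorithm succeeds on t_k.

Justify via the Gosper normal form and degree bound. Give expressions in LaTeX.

Compute t_(k+1)/t_k: get k + 3.
Normal form (A,B,C) = (k + 3, 1, 1).
Solve (k + 3)·f(k+1) − (1)·f(k) = 1.
d = -1 from the (1,0,0) case.
Negative degree bound (-1): no f exists, t_k not Gosper-summable.

No — key equation has no polynomial f.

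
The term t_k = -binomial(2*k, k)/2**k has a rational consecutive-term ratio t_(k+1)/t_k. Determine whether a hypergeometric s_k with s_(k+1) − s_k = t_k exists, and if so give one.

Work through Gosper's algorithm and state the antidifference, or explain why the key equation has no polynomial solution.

not Gosper-summable; s_k does not exist

r(k) = (2*k + 1)/(k + 1) after simplifying.
So A=2*k + 1 and B=k + 1, with C=1.
Need (2*k + 1)·f(k+1) − (k)·f(k) = 1.
Degrees (1,1,0) ⇒ d ≤ -1.
Negative degree bound (-1): no f exists, t_k not Gosper-summable.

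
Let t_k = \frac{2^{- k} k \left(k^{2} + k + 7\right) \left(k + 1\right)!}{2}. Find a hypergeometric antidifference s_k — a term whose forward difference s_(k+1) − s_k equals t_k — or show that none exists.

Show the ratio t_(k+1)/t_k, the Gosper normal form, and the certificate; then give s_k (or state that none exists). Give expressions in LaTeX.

s_k = 2^{- k} \left(k^{2} - k + 3\right) \left(k + 1\right)!

Ratio r(k) = (k + 1)*(k + 2)*(k + (k + 1)**2 + 8)/(2*k*(k**2 + k + 7)).
Take A(k)=k/2 + 1, B(k)=1, C(k)=k**3 + k**2 + 7*k.
Set up (k/2 + 1)·f(k+1) − (1)·f(k) − (k**3 + k**2 + 7*k) = 0.
d = 2 from the (1,0,3) case.
A polynomial solution: f(k) = 2*(k**2 - k + 3).
R(k) = B(k−1)·f(k)/C(k) = 2*(k**2 - k + 3)/(k*(k**2 + k + 7)); s_k = R·t_k = (k**2 - k + 3)*factorial(k + 1)/2**k.
Δs = k*(k**2 + k + 7)*factorial(k + 1)/(2*2**k), as required.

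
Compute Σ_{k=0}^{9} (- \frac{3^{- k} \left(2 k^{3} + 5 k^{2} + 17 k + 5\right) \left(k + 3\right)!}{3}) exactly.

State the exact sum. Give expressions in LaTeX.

Σ = -4894488142/243

t_(k+1)/t_k = (2*k**4 + 19*k**3 + 77*k**2 + 161*k + 116)/(3*(2*k**3 + 5*k**2 + 17*k + 5)).
Factor: A=k/3 + 4/3; B=1; C=k**3 + 5*k**2/2 + 17*k/2 + 5/2.
f must satisfy (k/3 + 4/3)·f(k+1) − (1)·f(k) = k**3 + 5*k**2/2 + 17*k/2 + 5/2.
Bound: deg f ≤ 2.
A polynomial solution: f(k) = 3*(2*k**2 - k + 1)/2.
Certificate R = B(k−1)f/C = 3*(2*k**2 - k + 1)/(2*k**3 + 5*k**2 + 17*k + 5) gives s_k = -(2*k**2 - k + 1)*factorial(k + 3)/3**k.
Δs = -(2*k**3 + 5*k**2 + 17*k + 5)*factorial(k + 3)/(3*3**k), as required.
Sum = s_(10) − s_(0); s_(10) = -4894489600/243, s_(0) = -6 ⇒ -4894488142/243.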